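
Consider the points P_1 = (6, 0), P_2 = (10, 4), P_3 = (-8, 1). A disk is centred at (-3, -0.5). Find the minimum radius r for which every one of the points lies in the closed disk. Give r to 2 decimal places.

The required radius is the distance from (-3, -0.5) to the farthest point.
Squared distances: 81.25, 189.25, 27.25.
Maximum is 189.25, attained at P_2.
r = √(189.25) ≈ 13.76.

13.76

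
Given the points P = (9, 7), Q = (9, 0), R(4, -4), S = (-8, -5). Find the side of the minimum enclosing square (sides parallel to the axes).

17

The bounding box has width 17 and height 12.
An axis-aligned square enclosing the set must have side ≥ max(width, height).
So the minimum side is max(17, 12) = 17.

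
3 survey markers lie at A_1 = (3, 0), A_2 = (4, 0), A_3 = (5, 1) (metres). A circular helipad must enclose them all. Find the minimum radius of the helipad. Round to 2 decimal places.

Side lengths²: A_1A_2² = 1, A_1A_3² = 5, A_2A_3² = 2.
Since A_1A_3² = 5 ≥ 2 + 1 = 3, the angle opposite A_1A_3 is not acute, so the smallest enclosing circle has A_1A_3 as diameter.
Centre = midpoint of A_1A_3 = (4, 0.5), r² = 5/4 = 1.25.
r = √(1.25) ≈ 1.12.

1.12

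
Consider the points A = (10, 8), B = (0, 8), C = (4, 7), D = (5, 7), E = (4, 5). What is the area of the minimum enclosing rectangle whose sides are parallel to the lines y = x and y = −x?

In coordinates u = x + y, v = x − y the rectangle is axis-aligned; the map (x,y)→(u,v) scales areas by 2.
u-values: 18, 8, 11, 12, 9; range = 18 − 8 = 10.
v-values: 2, -8, -3, -2, -1; range = 2 − (-8) = 10.
Area = (10 × 10) / 2 = 50.

50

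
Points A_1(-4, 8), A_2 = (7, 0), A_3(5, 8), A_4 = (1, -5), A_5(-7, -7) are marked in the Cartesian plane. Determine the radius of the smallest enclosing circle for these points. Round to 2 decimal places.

The farthest pair is A_3–A_5 with squared distance 369. The circle on this segment as diameter has centre (-1, 0.5) and r² = 369/4 = 92.25.
Check A_1: distance² to centre = 65.25 ≤ 92.25, so it lies inside.
All remaining points lie in this disk, and no smaller disk contains both endpoints, so this is the minimum enclosing circle.
r = √(92.25) ≈ 9.60.

9.60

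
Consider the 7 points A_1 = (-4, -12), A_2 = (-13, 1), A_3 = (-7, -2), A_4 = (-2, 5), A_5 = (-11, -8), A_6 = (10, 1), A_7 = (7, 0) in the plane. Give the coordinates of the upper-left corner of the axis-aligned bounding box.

(-13, 5)

x-range [-13, 10], y-range [-12, 5].
The upper-left corner is (-13, 5).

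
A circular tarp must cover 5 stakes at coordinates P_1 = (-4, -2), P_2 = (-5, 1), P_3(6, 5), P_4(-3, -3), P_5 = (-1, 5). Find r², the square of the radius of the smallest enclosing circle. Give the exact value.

The minimum enclosing circle of a finite set is fixed by two of the points (as a diameter) or three (as a circumcircle).
The farthest pair is P_1–P_3 with squared distance 149. The circle on this segment as diameter has centre (1, 1.5) and r² = 149/4 = 37.25.
Check P_2: distance² to centre = 36.25 ≤ 37.25, so it lies inside.
All remaining points lie in this disk, and no smaller disk contains both endpoints, so this is the minimum enclosing circle.

37.25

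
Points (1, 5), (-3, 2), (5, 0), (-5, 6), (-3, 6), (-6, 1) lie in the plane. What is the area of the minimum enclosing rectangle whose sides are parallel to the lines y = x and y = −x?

88

In coordinates u = x + y, v = x − y the rectangle is axis-aligned; the map (x,y)→(u,v) scales areas by 2.
u-values: 6, -1, 5, 1, 3, -5; range = 6 − (-5) = 11.
v-values: -4, -5, 5, -11, -9, -7; range = 5 − (-11) = 16.
Area = (11 × 16) / 2 = 88.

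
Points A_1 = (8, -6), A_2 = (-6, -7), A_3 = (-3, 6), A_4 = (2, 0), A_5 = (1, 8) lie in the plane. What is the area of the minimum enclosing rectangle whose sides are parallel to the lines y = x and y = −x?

253

In coordinates u = x + y, v = x − y the rectangle is axis-aligned; the map (x,y)→(u,v) scales areas by 2.
u-values: 2, -13, 3, 2, 9; range = 9 − (-13) = 22.
v-values: 14, 1, -9, 2, -7; range = 14 − (-9) = 23.
Area = (22 × 23) / 2 = 253.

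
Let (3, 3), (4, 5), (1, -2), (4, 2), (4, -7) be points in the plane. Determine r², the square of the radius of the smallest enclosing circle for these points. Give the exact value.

By Welzl's lemma the MEC is supported by two points (diametrically opposite) or three points (on a circumcircle).
The farthest pair is (4, 5)–(4, -7) with squared distance 144. The circle on this segment as diameter has centre (4, -1) and r² = 144/4 = 36.
Check (3, 3): distance² to centre = 17 ≤ 36, so it lies inside.
All remaining points lie in this disk, and no smaller disk contains both endpoints, so this is the minimum enclosing circle.

36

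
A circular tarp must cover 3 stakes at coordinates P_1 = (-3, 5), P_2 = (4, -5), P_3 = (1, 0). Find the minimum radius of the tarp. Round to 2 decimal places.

Side lengths²: P_1P_2² = 149, P_1P_3² = 41, P_2P_3² = 34.
Since P_1P_2² = 149 ≥ 41 + 34 = 75, the angle opposite P_1P_2 is not acute, so the smallest enclosing circle has P_1P_2 as diameter.
Centre = midpoint of P_1P_2 = (0.5, 0), r² = 149/4 = 37.25.
r = √(37.25) ≈ 6.10.

6.10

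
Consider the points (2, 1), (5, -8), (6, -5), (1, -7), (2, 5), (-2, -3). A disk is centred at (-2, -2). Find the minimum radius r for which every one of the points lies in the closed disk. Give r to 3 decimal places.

9.220

The required radius is the distance from (-2, -2) to the farthest point.
Squared distances: 25, 85, 73, 34, 65, 1.
Maximum is 85, attained at (5, -8).
r = √85 ≈ 9.220.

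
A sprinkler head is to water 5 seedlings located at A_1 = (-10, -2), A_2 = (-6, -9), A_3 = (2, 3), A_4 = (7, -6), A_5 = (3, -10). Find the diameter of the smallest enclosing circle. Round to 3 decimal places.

17.464

The minimum enclosing circle of a finite set is fixed by two of the points (as a diameter) or three (as a circumcircle).
The farthest pair is A_1–A_4 with squared distance 305. The circle on this segment as diameter has centre (-1.5, -4) and r² = 305/4 = 76.25.
Check A_2: distance² to centre = 45.25 ≤ 76.25, so it lies inside.
All remaining points lie in this disk, and no smaller disk contains both endpoints, so this is the minimum enclosing circle.
Diameter = 2r = 2√(76.25) ≈ 17.464.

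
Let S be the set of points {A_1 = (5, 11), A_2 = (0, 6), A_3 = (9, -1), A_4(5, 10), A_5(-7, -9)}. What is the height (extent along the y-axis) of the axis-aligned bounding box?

max y = 11, min y = -9, so height = 20.

20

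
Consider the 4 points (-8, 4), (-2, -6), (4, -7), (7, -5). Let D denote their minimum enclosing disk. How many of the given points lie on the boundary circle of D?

A smallest enclosing disk is always determined by at most three of the input points on its boundary.
The farthest pair is (-8, 4)–(7, -5) with squared distance 306. The circle on this segment as diameter has centre (-0.5, -0.5) and r² = 306/4 = 76.5.
Check (-2, -6): distance² to centre = 32.5 ≤ 76.5, so it lies inside.
All remaining points lie in this disk, and no smaller disk contains both endpoints, so this is the minimum enclosing circle.
The points at distance exactly r from the centre are (-8, 4), (7, -5) — 2 points.

2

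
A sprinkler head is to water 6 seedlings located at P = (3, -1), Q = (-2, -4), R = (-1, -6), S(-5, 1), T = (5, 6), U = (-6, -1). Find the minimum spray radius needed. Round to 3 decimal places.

By Welzl's lemma the MEC is supported by two points (diametrically opposite) or three points (on a circumcircle).
The minimum enclosing circle is determined by three boundary points: R, T, U.
Their circumcentre is (2/3, 2/3) with r² = 425/9.
The farthest remaining point S is at distance² 290/9 ≤ 425/9.
r = √(425/9) ≈ 6.872.

6.872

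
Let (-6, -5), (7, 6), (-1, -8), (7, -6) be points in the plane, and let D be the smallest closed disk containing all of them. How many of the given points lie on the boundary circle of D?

A smallest enclosing disk is always determined by at most three of the input points on its boundary.
The minimum enclosing circle is determined by three boundary points: (-6, -5), (7, 6), (7, -6).
Their circumcentre is (12/13, 0) with r² = 12325/169.
The farthest remaining point (-1, -8) is at distance² 11441/169 ≤ 12325/169.
The points at distance exactly r from the centre are (-6, -5), (7, 6), (7, -6) — 3 points.

3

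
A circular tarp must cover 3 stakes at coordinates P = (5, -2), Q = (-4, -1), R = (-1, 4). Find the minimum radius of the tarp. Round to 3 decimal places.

4.667

Side lengths²: PQ² = 82, PR² = 72, QR² = 34.
Since PQ² = 82 < 72 + 34 = 106, the triangle is acute, so the smallest enclosing circle is the circumcircle.
Circumcentre = (0.625, -0.375), r² = 21.78125.
r = √(21.78125) ≈ 4.667.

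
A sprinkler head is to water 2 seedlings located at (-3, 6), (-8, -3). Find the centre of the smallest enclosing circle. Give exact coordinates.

The smallest circle enclosing two points has them as diameter endpoints.
Centre = midpoint = (-5.5, 1.5); r² = |(-3, 6)−(-8, -3)|²/4 = 106/4 = 26.5.
Centre = (-5.5, 1.5).

(-5.5, 1.5)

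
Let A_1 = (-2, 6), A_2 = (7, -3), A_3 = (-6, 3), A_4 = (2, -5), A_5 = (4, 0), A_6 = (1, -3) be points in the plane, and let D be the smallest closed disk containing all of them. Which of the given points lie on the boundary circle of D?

A_2, A_3

The minimum enclosing circle of a finite set is fixed by two of the points (as a diameter) or three (as a circumcircle).
The farthest pair is A_2–A_3 with squared distance 205. The circle on this segment as diameter has centre (0.5, 0) and r² = 205/4 = 51.25.
Check A_1: distance² to centre = 42.25 ≤ 51.25, so it lies inside.
All remaining points lie in this disk, and no smaller disk contains both endpoints, so this is the minimum enclosing circle.
The points at distance exactly r from the centre are A_2, A_3 — 2 points.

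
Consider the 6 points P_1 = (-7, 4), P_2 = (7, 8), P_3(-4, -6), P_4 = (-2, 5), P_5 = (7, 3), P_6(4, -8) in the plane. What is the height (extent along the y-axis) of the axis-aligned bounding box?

16

max y = 8, min y = -8, so height = 16.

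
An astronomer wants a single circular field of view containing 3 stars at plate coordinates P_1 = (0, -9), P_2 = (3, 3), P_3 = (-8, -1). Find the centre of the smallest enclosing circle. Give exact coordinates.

Side lengths²: P_1P_2² = 153, P_1P_3² = 128, P_2P_3² = 137.
Since P_1P_2² = 153 < 137 + 128 = 265, the triangle is acute, so the smallest enclosing circle is the circumcircle.
Circumcentre = (-1.3, -2.3), r² = 46.58.
Centre = (-1.3, -2.3).

(-1.3, -2.3)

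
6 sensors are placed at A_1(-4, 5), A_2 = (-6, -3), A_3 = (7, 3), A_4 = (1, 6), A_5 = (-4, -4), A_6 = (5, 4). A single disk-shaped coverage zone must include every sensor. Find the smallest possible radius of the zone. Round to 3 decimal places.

7.159

By Welzl's lemma the MEC is supported by two points (diametrically opposite) or three points (on a circumcircle).
The farthest pair is A_2–A_3 with squared distance 205. The circle on this segment as diameter has centre (0.5, 0) and r² = 205/4 = 51.25.
Check A_1: distance² to centre = 45.25 ≤ 51.25, so it lies inside.
All remaining points lie in this disk, and no smaller disk contains both endpoints, so this is the minimum enclosing circle.
r = √(51.25) ≈ 7.159.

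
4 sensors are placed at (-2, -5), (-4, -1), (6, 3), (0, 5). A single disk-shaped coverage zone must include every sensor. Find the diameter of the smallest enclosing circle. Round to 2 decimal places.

11.40

The minimum enclosing circle of a finite set is fixed by two of the points (as a diameter) or three (as a circumcircle).
The minimum enclosing circle is determined by three boundary points: (-2, -5), (6, 3), (0, 5).
Their circumcentre is (1.5, -0.5) with r² = 32.5.
The farthest remaining point (-4, -1) is at distance² 30.5 ≤ 32.5.
Diameter = 2r = 2√(32.5) ≈ 11.40.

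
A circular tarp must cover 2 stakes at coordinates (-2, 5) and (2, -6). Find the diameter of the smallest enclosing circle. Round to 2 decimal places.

11.70

The smallest circle enclosing two points has them as diameter endpoints.
Centre = midpoint = (0, -0.5); r² = |(-2, 5)−(2, -6)|²/4 = 137/4 = 34.25.
Diameter = 2r = 2√(34.25) ≈ 11.70.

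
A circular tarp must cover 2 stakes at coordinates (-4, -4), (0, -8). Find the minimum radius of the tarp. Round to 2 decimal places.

2.83

The smallest circle enclosing two points has them as diameter endpoints.
Centre = midpoint = (-2, -6); r² = |(-4, -4)−(0, -8)|²/4 = 32/4 = 8.
r = √8 ≈ 2.83.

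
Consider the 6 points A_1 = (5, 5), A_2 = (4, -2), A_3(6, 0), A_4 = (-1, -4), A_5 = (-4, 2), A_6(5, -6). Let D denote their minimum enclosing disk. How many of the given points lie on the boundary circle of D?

3

A smallest enclosing disk is always determined by at most three of the input points on its boundary.
The minimum enclosing circle is determined by three boundary points: A_1, A_5, A_6.
Their circumcentre is (11/6, -0.5) with r² = 725/18.
The farthest remaining point A_4 is at distance² 365/18 ≤ 725/18.
The points at distance exactly r from the centre are A_1, A_5, A_6 — 3 points.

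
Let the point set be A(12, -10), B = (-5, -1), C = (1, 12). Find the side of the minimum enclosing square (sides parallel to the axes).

22

The bounding box has width 17 and height 22.
An axis-aligned square enclosing the set must have side ≥ max(width, height).
So the minimum side is max(17, 22) = 22.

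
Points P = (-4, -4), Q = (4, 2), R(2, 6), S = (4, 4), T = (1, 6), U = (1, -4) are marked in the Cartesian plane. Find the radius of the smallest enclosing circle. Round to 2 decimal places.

The farthest pair is P–R with squared distance 136. The circle on this segment as diameter has centre (-1, 1) and r² = 136/4 = 34.
Check Q: distance² to centre = 26 ≤ 34, so it lies inside.
All remaining points lie in this disk, and no smaller disk contains both endpoints, so this is the minimum enclosing circle.
r = √34 ≈ 5.83.

5.83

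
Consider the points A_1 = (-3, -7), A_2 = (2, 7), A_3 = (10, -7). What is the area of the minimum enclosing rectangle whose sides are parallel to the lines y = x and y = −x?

209

In coordinates u = x + y, v = x − y the rectangle is axis-aligned; the map (x,y)→(u,v) scales areas by 2.
u-values: -10, 9, 3; range = 9 − (-10) = 19.
v-values: 4, -5, 17; range = 17 − (-5) = 22.
Area = (19 × 22) / 2 = 209.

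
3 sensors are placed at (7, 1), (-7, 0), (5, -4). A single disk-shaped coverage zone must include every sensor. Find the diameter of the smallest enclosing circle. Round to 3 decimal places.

14.036

Call the three points A, B, C in the order given.
Side lengths²: AB² = 197, AC² = 29, BC² = 160.
Since AB² = 197 ≥ 160 + 29 = 189, the angle opposite AB is not acute, so the smallest enclosing circle has AB as diameter.
Centre = midpoint of AB = (0, 0.5), r² = 197/4 = 49.25.
Diameter = 2r = 2√(49.25) ≈ 14.036.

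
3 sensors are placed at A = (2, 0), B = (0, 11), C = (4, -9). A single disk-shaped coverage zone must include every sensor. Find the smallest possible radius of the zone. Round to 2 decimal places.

10.20

Side lengths²: AB² = 125, AC² = 85, BC² = 416.
Since BC² = 416 ≥ 125 + 85 = 210, the angle opposite BC is not acute, so the smallest enclosing circle has BC as diameter.
Centre = midpoint of BC = (2, 1), r² = 416/4 = 104.
r = √104 ≈ 10.20.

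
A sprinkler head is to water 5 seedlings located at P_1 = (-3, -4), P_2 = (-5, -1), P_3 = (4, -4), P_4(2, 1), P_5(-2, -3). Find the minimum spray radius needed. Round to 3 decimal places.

4.743

The farthest pair is P_2–P_3 with squared distance 90. The circle on this segment as diameter has centre (-0.5, -2.5) and r² = 90/4 = 22.5.
Check P_1: distance² to centre = 8.5 ≤ 22.5, so it lies inside.
All remaining points lie in this disk, and no smaller disk contains both endpoints, so this is the minimum enclosing circle.
r = √(22.5) ≈ 4.743.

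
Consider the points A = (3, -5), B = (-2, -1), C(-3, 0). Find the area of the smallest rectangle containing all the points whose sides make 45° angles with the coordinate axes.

In coordinates u = x + y, v = x − y the rectangle is axis-aligned; the map (x,y)→(u,v) scales areas by 2.
u-values: -2, -3, -3; range = -2 − (-3) = 1.
v-values: 8, -1, -3; range = 8 − (-3) = 11.
Area = (1 × 11) / 2 = 5.5.

5.5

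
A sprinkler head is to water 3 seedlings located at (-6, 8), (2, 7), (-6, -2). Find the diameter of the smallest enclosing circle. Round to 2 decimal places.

12.14

Call the three points A, B, C in the order given.
Side lengths²: AB² = 65, AC² = 100, BC² = 145.
Since BC² = 145 < 100 + 65 = 165, the triangle is acute, so the smallest enclosing circle is the circumcircle.
Circumcentre = (-2.5625, 3), r² = 36.81640625.
Diameter = 2r = 2√(36.81640625) ≈ 12.14.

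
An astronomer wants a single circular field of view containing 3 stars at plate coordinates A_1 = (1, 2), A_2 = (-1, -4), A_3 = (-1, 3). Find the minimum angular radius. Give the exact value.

Side lengths²: A_1A_2² = 40, A_1A_3² = 5, A_2A_3² = 49.
Since A_2A_3² = 49 ≥ 40 + 5 = 45, the angle opposite A_2A_3 is not acute, so the smallest enclosing circle has A_2A_3 as diameter.
Centre = midpoint of A_2A_3 = (-1, -0.5), r² = 49/4 = 12.25.
r = √(12.25) = 3.5.

3.5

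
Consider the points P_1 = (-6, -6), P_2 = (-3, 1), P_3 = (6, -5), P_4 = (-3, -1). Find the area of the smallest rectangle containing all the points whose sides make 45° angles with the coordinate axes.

97.5

In coordinates u = x + y, v = x − y the rectangle is axis-aligned; the map (x,y)→(u,v) scales areas by 2.
u-values: -12, -2, 1, -4; range = 1 − (-12) = 13.
v-values: 0, -4, 11, -2; range = 11 − (-4) = 15.
Area = (13 × 15) / 2 = 97.5.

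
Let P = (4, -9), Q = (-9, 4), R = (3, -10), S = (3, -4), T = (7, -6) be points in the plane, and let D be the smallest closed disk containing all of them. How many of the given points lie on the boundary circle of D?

The minimum enclosing circle is determined by three boundary points: Q, R, T.
Their circumcentre is (-18/13, -21/13) with r² = 15130/169.
The farthest remaining point P is at distance² 14116/169 ≤ 15130/169.
The points at distance exactly r from the centre are Q, R, T — 3 points.

3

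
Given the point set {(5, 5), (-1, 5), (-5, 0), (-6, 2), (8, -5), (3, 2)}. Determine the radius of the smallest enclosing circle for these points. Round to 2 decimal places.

7.83

A smallest enclosing disk is always determined by at most three of the input points on its boundary.
The farthest pair is (-6, 2)–(8, -5) with squared distance 245. The circle on this segment as diameter has centre (1, -1.5) and r² = 245/4 = 61.25.
Check (5, 5): distance² to centre = 58.25 ≤ 61.25, so it lies inside.
All remaining points lie in this disk, and no smaller disk contains both endpoints, so this is the minimum enclosing circle.
r = √(61.25) ≈ 7.83.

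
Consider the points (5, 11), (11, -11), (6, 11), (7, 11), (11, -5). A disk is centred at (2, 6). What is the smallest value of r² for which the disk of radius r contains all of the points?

The required radius is the distance from (2, 6) to the farthest point.
Squared distances: 34, 370, 41, 50, 202.
Maximum is 370, attained at (11, -11).

370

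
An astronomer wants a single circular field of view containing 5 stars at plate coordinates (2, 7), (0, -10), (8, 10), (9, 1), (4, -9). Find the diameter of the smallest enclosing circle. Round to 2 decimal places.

21.54

The minimum enclosing circle of a finite set is fixed by two of the points (as a diameter) or three (as a circumcircle).
The farthest pair is (0, -10)–(8, 10) with squared distance 464. The circle on this segment as diameter has centre (4, 0) and r² = 464/4 = 116.
Check (2, 7): distance² to centre = 53 ≤ 116, so it lies inside.
All remaining points lie in this disk, and no smaller disk contains both endpoints, so this is the minimum enclosing circle.
Diameter = 2r = 2√116 ≈ 21.54.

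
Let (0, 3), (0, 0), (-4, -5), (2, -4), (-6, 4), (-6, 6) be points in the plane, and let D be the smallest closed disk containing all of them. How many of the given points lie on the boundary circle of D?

By Welzl's lemma the MEC is supported by two points (diametrically opposite) or three points (on a circumcircle).
The farthest pair is (2, -4)–(-6, 6) with squared distance 164. The circle on this segment as diameter has centre (-2, 1) and r² = 164/4 = 41.
Check (0, 3): distance² to centre = 8 ≤ 41, so it lies inside.
All remaining points lie in this disk, and no smaller disk contains both endpoints, so this is the minimum enclosing circle.
The points at distance exactly r from the centre are (2, -4), (-6, 6) — 2 points.

2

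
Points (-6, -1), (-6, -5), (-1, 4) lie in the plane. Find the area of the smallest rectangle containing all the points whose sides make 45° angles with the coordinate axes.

In coordinates u = x + y, v = x − y the rectangle is axis-aligned; the map (x,y)→(u,v) scales areas by 2.
u-values: -7, -11, 3; range = 3 − (-11) = 14.
v-values: -5, -1, -5; range = -1 − (-5) = 4.
Area = (14 × 4) / 2 = 28.

28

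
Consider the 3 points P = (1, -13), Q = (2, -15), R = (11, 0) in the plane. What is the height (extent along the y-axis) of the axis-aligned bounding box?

max y = 0, min y = -15, so height = 15.

15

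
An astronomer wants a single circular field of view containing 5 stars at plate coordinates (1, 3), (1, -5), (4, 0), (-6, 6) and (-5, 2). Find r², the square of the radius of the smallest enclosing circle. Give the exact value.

42.5

A smallest enclosing disk is always determined by at most three of the input points on its boundary.
The farthest pair is (1, -5)–(-6, 6) with squared distance 170. The circle on this segment as diameter has centre (-2.5, 0.5) and r² = 170/4 = 42.5.
Check (1, 3): distance² to centre = 18.5 ≤ 42.5, so it lies inside.
All remaining points lie in this disk, and no smaller disk contains both endpoints, so this is the minimum enclosing circle.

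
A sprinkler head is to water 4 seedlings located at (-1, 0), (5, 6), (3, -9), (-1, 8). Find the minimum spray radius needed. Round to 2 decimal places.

8.73

The minimum enclosing circle of a finite set is fixed by two of the points (as a diameter) or three (as a circumcircle).
The farthest pair is (3, -9)–(-1, 8) with squared distance 305. The circle on this segment as diameter has centre (1, -0.5) and r² = 305/4 = 76.25.
Check (-1, 0): distance² to centre = 4.25 ≤ 76.25, so it lies inside.
All remaining points lie in this disk, and no smaller disk contains both endpoints, so this is the minimum enclosing circle.
r = √(76.25) ≈ 8.73.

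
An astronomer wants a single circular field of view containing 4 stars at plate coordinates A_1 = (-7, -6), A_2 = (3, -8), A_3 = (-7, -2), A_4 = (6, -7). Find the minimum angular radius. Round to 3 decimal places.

6.964

The minimum enclosing circle of a finite set is fixed by two of the points (as a diameter) or three (as a circumcircle).
The farthest pair is A_3–A_4 with squared distance 194. The circle on this segment as diameter has centre (-0.5, -4.5) and r² = 194/4 = 48.5.
Check A_1: distance² to centre = 44.5 ≤ 48.5, so it lies inside.
All remaining points lie in this disk, and no smaller disk contains both endpoints, so this is the minimum enclosing circle.
r = √(48.5) ≈ 6.964.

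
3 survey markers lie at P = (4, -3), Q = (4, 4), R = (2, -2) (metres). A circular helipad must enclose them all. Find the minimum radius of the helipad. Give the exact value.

3.5

Side lengths²: PQ² = 49, PR² = 5, QR² = 40.
Since PQ² = 49 ≥ 40 + 5 = 45, the angle opposite PQ is not acute, so the smallest enclosing circle has PQ as diameter.
Centre = midpoint of PQ = (4, 0.5), r² = 49/4 = 12.25.
r = √(12.25) = 3.5.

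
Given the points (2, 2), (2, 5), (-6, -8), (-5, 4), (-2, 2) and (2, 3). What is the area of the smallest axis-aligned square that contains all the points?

169

The bounding box has width 8 and height 13.
An axis-aligned square enclosing the set must have side ≥ max(width, height).
So the minimum side is max(8, 13) = 13.
Area = 13² = 169.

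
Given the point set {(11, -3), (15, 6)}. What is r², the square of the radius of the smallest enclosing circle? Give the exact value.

24.25

The smallest circle enclosing two points has them as diameter endpoints.
Centre = midpoint = (13, 1.5); r² = |(11, -3)−(15, 6)|²/4 = 97/4 = 24.25.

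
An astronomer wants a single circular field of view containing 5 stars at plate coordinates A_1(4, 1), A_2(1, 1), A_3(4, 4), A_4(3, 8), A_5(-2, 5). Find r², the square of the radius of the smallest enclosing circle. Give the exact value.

5525/361

A smallest enclosing disk is always determined by at most three of the input points on its boundary.
The minimum enclosing circle is determined by three boundary points: A_1, A_4, A_5.
Their circumcentre is (35/19, 81/19) with r² = 5525/361.
The farthest remaining point A_2 is at distance² 4100/361 ≤ 5525/361.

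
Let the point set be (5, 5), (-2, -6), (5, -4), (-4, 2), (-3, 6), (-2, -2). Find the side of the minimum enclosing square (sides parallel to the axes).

12

The bounding box has width 9 and height 12.
An axis-aligned square enclosing the set must have side ≥ max(width, height).
So the minimum side is max(9, 12) = 12.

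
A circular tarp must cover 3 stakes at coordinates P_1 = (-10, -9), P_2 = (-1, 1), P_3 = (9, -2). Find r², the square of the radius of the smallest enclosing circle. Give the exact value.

102.5

Side lengths²: P_1P_2² = 181, P_1P_3² = 410, P_2P_3² = 109.
Since P_1P_3² = 410 ≥ 181 + 109 = 290, the angle opposite P_1P_3 is not acute, so the smallest enclosing circle has P_1P_3 as diameter.
Centre = midpoint of P_1P_3 = (-0.5, -5.5), r² = 410/4 = 102.5.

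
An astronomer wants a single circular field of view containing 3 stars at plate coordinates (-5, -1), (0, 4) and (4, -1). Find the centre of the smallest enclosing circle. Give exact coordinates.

(-0.5, -0.5)

Call the three points A, B, C in the order given.
Side lengths²: AB² = 50, AC² = 81, BC² = 41.
Since AC² = 81 < 50 + 41 = 91, the triangle is acute, so the smallest enclosing circle is the circumcircle.
Circumcentre = (-0.5, -0.5), r² = 20.5.
Centre = (-0.5, -0.5).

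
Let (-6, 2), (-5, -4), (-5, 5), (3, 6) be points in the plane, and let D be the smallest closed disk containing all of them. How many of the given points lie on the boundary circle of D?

A smallest enclosing disk is always determined by at most three of the input points on its boundary.
The farthest pair is (-5, -4)–(3, 6) with squared distance 164. The circle on this segment as diameter has centre (-1, 1) and r² = 164/4 = 41.
Check (-6, 2): distance² to centre = 26 ≤ 41, so it lies inside.
All remaining points lie in this disk, and no smaller disk contains both endpoints, so this is the minimum enclosing circle.
The points at distance exactly r from the centre are (-5, -4), (3, 6) — 2 points.

2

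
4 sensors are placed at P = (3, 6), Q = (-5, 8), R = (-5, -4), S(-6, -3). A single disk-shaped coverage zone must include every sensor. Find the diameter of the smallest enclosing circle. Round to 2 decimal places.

13.20

The minimum enclosing circle is determined by three boundary points: P, Q, R.
Their circumcentre is (-2.25, 2) with r² = 43.5625.
The farthest remaining point S is at distance² 39.0625 ≤ 43.5625.
Diameter = 2r = 2√(43.5625) ≈ 13.20.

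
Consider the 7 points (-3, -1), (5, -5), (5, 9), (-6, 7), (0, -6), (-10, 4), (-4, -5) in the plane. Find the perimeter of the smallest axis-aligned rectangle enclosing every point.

Width = max x − min x = 5 − (-10) = 15.
Height = max y − min y = 9 − (-6) = 15.
Perimeter = 2(15 + 15) = 60.

60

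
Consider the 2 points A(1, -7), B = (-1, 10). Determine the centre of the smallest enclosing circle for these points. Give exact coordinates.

(0, 1.5)

The smallest circle enclosing two points has them as diameter endpoints.
Centre = midpoint = (0, 1.5); r² = |AB|²/4 = 293/4 = 73.25.
Centre = (0, 1.5).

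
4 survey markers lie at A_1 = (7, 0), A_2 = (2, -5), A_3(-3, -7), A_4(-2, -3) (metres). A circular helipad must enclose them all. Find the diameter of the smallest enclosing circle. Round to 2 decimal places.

By Welzl's lemma the MEC is supported by two points (diametrically opposite) or three points (on a circumcircle).
The farthest pair is A_1–A_3 with squared distance 149. The circle on this segment as diameter has centre (2, -3.5) and r² = 149/4 = 37.25.
Check A_2: distance² to centre = 2.25 ≤ 37.25, so it lies inside.
All remaining points lie in this disk, and no smaller disk contains both endpoints, so this is the minimum enclosing circle.
Diameter = 2r = 2√(37.25) ≈ 12.21.

12.21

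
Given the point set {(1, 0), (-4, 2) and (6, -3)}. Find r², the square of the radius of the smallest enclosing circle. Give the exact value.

31.25

Call the three points A, B, C in the order given.
Side lengths²: AB² = 29, AC² = 34, BC² = 125.
Since BC² = 125 ≥ 34 + 29 = 63, the angle opposite BC is not acute, so the smallest enclosing circle has BC as diameter.
Centre = midpoint of BC = (1, -0.5), r² = 125/4 = 31.25.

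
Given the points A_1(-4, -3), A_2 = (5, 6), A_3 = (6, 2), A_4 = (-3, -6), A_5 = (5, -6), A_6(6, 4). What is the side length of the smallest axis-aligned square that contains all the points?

12

The bounding box has width 10 and height 12.
An axis-aligned square enclosing the set must have side ≥ max(width, height).
So the minimum side is max(10, 12) = 12.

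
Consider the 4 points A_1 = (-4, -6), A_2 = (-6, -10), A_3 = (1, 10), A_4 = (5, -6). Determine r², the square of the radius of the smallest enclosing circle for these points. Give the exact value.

By Welzl's lemma the MEC is supported by two points (diametrically opposite) or three points (on a circumcircle).
The farthest pair is A_2–A_3 with squared distance 449. The circle on this segment as diameter has centre (-2.5, 0) and r² = 449/4 = 112.25.
Check A_1: distance² to centre = 38.25 ≤ 112.25, so it lies inside.
All remaining points lie in this disk, and no smaller disk contains both endpoints, so this is the minimum enclosing circle.

112.25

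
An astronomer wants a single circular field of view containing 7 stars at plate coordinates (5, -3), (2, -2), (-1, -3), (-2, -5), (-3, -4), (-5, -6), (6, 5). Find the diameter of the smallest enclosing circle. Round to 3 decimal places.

The minimum enclosing circle of a finite set is fixed by two of the points (as a diameter) or three (as a circumcircle).
The farthest pair is (-5, -6)–(6, 5) with squared distance 242. The circle on this segment as diameter has centre (0.5, -0.5) and r² = 242/4 = 60.5.
Check (5, -3): distance² to centre = 26.5 ≤ 60.5, so it lies inside.
All remaining points lie in this disk, and no smaller disk contains both endpoints, so this is the minimum enclosing circle.
Diameter = 2r = 2√(60.5) ≈ 15.556.

15.556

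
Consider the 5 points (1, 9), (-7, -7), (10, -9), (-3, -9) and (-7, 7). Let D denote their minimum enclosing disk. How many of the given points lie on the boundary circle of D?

2

The farthest pair is (10, -9)–(-7, 7) with squared distance 545. The circle on this segment as diameter has centre (1.5, -1) and r² = 545/4 = 136.25.
Check (1, 9): distance² to centre = 100.25 ≤ 136.25, so it lies inside.
All remaining points lie in this disk, and no smaller disk contains both endpoints, so this is the minimum enclosing circle.
The points at distance exactly r from the centre are (10, -9), (-7, 7) — 2 points.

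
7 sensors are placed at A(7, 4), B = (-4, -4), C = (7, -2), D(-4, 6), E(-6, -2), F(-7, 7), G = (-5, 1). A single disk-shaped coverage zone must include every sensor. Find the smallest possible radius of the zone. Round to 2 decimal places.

A smallest enclosing disk is always determined by at most three of the input points on its boundary.
The farthest pair is C–F with squared distance 277. The circle on this segment as diameter has centre (0, 2.5) and r² = 277/4 = 69.25.
Check A: distance² to centre = 51.25 ≤ 69.25, so it lies inside.
All remaining points lie in this disk, and no smaller disk contains both endpoints, so this is the minimum enclosing circle.
r = √(69.25) ≈ 8.32.

8.32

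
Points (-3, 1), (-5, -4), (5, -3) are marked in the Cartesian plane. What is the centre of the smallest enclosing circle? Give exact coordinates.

(-1/24, -37/12)

Call the three points A, B, C in the order given.
Side lengths²: AB² = 29, AC² = 80, BC² = 101.
Since BC² = 101 < 80 + 29 = 109, the triangle is acute, so the smallest enclosing circle is the circumcircle.
Circumcentre = (-1/24, -37/12), r² = 14645/576.
Centre = (-1/24, -37/12).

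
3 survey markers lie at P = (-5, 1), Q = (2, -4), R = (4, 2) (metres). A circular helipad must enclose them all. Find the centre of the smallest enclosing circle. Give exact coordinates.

Side lengths²: PQ² = 74, PR² = 82, QR² = 40.
Since PR² = 82 < 74 + 40 = 114, the triangle is acute, so the smallest enclosing circle is the circumcircle.
Circumcentre = (-9/26, 3/26), r² = 7585/338.
Centre = (-9/26, 3/26).

(-9/26, 3/26)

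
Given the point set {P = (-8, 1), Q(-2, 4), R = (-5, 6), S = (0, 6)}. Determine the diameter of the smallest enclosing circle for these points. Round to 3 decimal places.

9.434

The minimum enclosing circle of a finite set is fixed by two of the points (as a diameter) or three (as a circumcircle).
The farthest pair is P–S with squared distance 89. The circle on this segment as diameter has centre (-4, 3.5) and r² = 89/4 = 22.25.
Check Q: distance² to centre = 4.25 ≤ 22.25, so it lies inside.
All remaining points lie in this disk, and no smaller disk contains both endpoints, so this is the minimum enclosing circle.
Diameter = 2r = 2√(22.25) ≈ 9.434.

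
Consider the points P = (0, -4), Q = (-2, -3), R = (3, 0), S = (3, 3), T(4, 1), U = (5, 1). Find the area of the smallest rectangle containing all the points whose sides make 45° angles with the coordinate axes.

22

In coordinates u = x + y, v = x − y the rectangle is axis-aligned; the map (x,y)→(u,v) scales areas by 2.
u-values: -4, -5, 3, 6, 5, 6; range = 6 − (-5) = 11.
v-values: 4, 1, 3, 0, 3, 4; range = 4 − 0 = 4.
Area = (11 × 4) / 2 = 22.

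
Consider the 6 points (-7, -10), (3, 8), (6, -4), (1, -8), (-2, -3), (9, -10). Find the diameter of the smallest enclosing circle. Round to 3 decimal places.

21.705

The minimum enclosing circle is determined by three boundary points: (-7, -10), (3, 8), (9, -10).
Their circumcentre is (1, -8/3) with r² = 1060/9.
The farthest remaining point (1, -8) is at distance² 256/9 ≤ 1060/9.
Diameter = 2r = 2√(1060/9) ≈ 21.705.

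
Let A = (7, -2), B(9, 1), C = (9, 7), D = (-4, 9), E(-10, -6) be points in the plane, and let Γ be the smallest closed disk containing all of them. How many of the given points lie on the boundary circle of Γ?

The farthest pair is C–E with squared distance 530. The circle on this segment as diameter has centre (-0.5, 0.5) and r² = 530/4 = 132.5.
Check A: distance² to centre = 62.5 ≤ 132.5, so it lies inside.
All remaining points lie in this disk, and no smaller disk contains both endpoints, so this is the minimum enclosing circle.
The points at distance exactly r from the centre are C, E — 2 points.

2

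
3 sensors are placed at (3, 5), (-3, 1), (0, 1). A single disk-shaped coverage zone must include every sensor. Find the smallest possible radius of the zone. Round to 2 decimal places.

Call the three points A, B, C in the order given.
Side lengths²: AB² = 52, AC² = 25, BC² = 9.
Since AB² = 52 ≥ 25 + 9 = 34, the angle opposite AB is not acute, so the smallest enclosing circle has AB as diameter.
Centre = midpoint of AB = (0, 3), r² = 52/4 = 13.
r = √13 ≈ 3.61.

3.61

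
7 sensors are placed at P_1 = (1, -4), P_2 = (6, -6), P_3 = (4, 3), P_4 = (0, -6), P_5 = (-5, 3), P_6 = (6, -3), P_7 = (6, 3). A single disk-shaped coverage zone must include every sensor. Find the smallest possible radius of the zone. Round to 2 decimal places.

7.11

The farthest pair is P_2–P_5 with squared distance 202. The circle on this segment as diameter has centre (0.5, -1.5) and r² = 202/4 = 50.5.
Check P_1: distance² to centre = 6.5 ≤ 50.5, so it lies inside.
All remaining points lie in this disk, and no smaller disk contains both endpoints, so this is the minimum enclosing circle.
r = √(50.5) ≈ 7.11.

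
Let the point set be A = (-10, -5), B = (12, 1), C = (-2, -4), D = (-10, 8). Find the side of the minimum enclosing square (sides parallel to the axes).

The bounding box has width 22 and height 13.
An axis-aligned square enclosing the set must have side ≥ max(width, height).
So the minimum side is max(22, 13) = 22.

22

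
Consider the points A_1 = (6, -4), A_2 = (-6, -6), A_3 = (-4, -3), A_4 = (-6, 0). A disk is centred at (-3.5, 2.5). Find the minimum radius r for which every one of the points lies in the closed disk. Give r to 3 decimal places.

11.511

The required radius is the distance from (-3.5, 2.5) to the farthest point.
Squared distances: 132.5, 78.5, 30.5, 12.5.
Maximum is 132.5, attained at A_1.
r = √(132.5) ≈ 11.511.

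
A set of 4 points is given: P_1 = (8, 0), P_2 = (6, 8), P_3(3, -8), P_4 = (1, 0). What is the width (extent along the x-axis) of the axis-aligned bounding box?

7

max x = 8, min x = 1, so width = 7.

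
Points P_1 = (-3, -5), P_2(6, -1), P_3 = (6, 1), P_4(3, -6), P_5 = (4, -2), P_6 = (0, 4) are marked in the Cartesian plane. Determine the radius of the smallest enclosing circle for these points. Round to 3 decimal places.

5.463

By Welzl's lemma the MEC is supported by two points (diametrically opposite) or three points (on a circumcircle).
The minimum enclosing circle is determined by three boundary points: P_1, P_3, P_6.
Their circumcentre is (15/14, -19/14) with r² = 2925/98.
The farthest remaining point P_4 is at distance² 2477/98 ≤ 2925/98.
r = √(2925/98) ≈ 5.463.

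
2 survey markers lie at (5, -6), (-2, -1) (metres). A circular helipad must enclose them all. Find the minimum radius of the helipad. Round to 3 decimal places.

The smallest circle enclosing two points has them as diameter endpoints.
Centre = midpoint = (1.5, -3.5); r² = |(5, -6)−(-2, -1)|²/4 = 74/4 = 18.5.
r = √(18.5) ≈ 4.301.

4.301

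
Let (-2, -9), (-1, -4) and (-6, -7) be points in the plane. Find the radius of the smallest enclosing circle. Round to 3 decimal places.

Call the three points A, B, C in the order given.
Side lengths²: AB² = 26, AC² = 20, BC² = 34.
Since BC² = 34 < 26 + 20 = 46, the triangle is acute, so the smallest enclosing circle is the circumcircle.
Circumcentre = (-34/11, -68/11), r² = 1105/121.
r = √(1105/121) ≈ 3.022.

3.022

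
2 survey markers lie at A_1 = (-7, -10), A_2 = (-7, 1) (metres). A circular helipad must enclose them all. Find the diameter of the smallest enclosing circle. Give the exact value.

The smallest circle enclosing two points has them as diameter endpoints.
Centre = midpoint = (-7, -4.5); r² = |A_1A_2|²/4 = 121/4 = 30.25.
Diameter = 2r = 2√(30.25) = 11.

11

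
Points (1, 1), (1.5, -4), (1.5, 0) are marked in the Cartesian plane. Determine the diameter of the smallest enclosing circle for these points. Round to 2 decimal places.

Call the three points A, B, C in the order given.
Side lengths²: AB² = 25.25, AC² = 1.25, BC² = 16.
Since AB² = 25.25 ≥ 16 + 1.25 = 17.25, the angle opposite AB is not acute, so the smallest enclosing circle has AB as diameter.
Centre = midpoint of AB = (1.25, -1.5), r² = 25.25/4 = 6.3125.
Diameter = 2r = 2√(6.3125) ≈ 5.02.

5.02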